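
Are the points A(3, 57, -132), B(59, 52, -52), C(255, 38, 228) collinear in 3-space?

No

AB = (56, -5, 80), AC = (252, -19, 360).
AB × AC = (-280, 0, 196).
The cross product is nonzero, so the points do not lie on one line.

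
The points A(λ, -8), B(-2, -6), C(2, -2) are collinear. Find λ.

-4

Collinearity: (A − B) must be parallel to (C − B) = (4, 4).
Cross-multiplying the components: (λ − (-2))·(4) = (-2)·(4).
Solving gives λ = -4.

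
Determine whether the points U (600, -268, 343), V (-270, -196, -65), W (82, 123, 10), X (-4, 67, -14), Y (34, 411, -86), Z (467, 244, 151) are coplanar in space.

The plane through U, V, W has normal n = UV × UW = (135552, -78366, -302874) and equation n·P = -1552494.
Checking the remaining points: n·X = -1552494, n·Y = -1552494, n·Z = -1552494.
All equal -1552494, so all 6 points lie in one plane.

Yes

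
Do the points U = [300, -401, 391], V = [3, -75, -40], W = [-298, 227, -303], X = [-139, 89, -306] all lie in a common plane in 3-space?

The four points are coplanar iff the 3×3 determinant with rows UV, UW, UX is zero.
Rows: (-297, 326, -431), (-598, 628, -694), (-439, 490, -697).
Expanding along the first row: (-297)(-97656) − (326)(112140) + (-431)(-17328) = -85440.
Nonzero ⇒ not coplanar.

No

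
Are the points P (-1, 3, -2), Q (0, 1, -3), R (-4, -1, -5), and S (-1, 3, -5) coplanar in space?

With P as base: PQ = (1, -2, -1), PR = (-3, -4, -3), PS = (0, 0, -3).
PR × PS = (12, -9, 0).
PQ · (PR × PS) = 30.
Since 30 ≠ 0, the four points are not coplanar.

No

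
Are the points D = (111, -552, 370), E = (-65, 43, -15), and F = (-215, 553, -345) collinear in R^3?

DE = (-176, 595, -385), DF = (-326, 1105, -715).
Comparing components 3 and 1: (-385)(-326) − (-176)(-715) = -330 ≠ 0, so DE and DF are not parallel and the points are not collinear.

No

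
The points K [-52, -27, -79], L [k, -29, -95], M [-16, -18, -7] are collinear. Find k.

Collinearity requires KL × KM = 0; each component is linear in k.
The y-component gives (-72)k + (-4320) = 0, so k = -60.
The remaining components then also vanish.

-60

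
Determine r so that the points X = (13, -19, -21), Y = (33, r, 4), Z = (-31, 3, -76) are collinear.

Direction XZ = (-44, 22, -55). From the x-coordinate of Y, the parameter along the line is τ = (33 − 13)/(-44) = -5/11.
Then r = (-19) + (-5/11)·(22) = -29.

-29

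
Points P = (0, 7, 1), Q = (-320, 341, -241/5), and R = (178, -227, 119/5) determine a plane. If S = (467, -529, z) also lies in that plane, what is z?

341/5

The plane through P, Q, R has equation −(19488/5)x − (7308/5)y + 15428z = 25984/5.
Substituting S: (15428)z + (-5234964/5) = 25984/5, so z = 341/5.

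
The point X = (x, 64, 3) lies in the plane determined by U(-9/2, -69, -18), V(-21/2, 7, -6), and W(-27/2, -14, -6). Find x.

The plane through U, V, W has equation 252x − 36y + 354z = -5022.
Substituting X: (252)x + (-1242) = -5022, so x = -15.

-15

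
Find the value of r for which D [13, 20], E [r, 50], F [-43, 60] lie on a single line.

-29

Collinearity: (E − D) must be parallel to (F − D) = (-56, 40).
Cross-multiplying the components: (r − 13)·(40) = (30)·(-56).
Solving gives r = -29.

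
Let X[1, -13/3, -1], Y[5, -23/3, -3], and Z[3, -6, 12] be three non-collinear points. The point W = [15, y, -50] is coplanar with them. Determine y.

A normal to the plane is n = XY × XZ = (-140/3, -56, 0).
W lies in the plane iff n · XW = 0.
This gives (-56)y + (-896) = 0, so y = -16.

-16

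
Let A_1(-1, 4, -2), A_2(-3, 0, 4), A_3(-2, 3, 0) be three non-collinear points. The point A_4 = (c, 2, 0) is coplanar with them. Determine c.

-1

The plane through A_1, A_2, A_3 has equation −2x − 2y − 2z = -2.
Substituting A_4: (-2)c + (-4) = -2, so c = -1.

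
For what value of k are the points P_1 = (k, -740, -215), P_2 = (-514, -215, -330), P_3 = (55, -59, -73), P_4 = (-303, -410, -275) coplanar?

The points are coplanar iff P_1P_2 · (P_1P_3 × P_1P_4) = 0.
Expanding, this is linear in k: (-58695)k + (-1584765) = 0.
So k = -27.

-27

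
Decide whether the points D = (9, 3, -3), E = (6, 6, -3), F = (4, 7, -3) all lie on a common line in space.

DE = (-3, 3, 0), DF = (-5, 4, 0).
Comparing components 1 and 2: (-3)(4) − (3)(-5) = 3 ≠ 0, so DE and DF are not parallel and the points are not collinear.

No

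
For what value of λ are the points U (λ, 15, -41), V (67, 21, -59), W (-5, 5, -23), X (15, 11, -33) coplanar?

31

Coplanarity ⇔ det[UV; UW; UX] = 0.
Expanding, this is linear in λ: (56)λ + (-1736) = 0.
So λ = 31.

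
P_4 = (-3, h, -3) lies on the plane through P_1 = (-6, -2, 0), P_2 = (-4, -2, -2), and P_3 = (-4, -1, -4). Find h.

-2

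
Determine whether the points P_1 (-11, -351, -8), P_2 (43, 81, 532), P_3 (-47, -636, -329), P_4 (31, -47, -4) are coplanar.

Yes

With P_1 as base: P_1P_2 = (54, 432, 540), P_1P_3 = (-36, -285, -321), P_1P_4 = (42, 304, 4).
P_1P_3 × P_1P_4 = (96444, -13338, 1026).
P_1P_2 · (P_1P_3 × P_1P_4) = 0.
The scalar triple product vanishes, so the four points are coplanar.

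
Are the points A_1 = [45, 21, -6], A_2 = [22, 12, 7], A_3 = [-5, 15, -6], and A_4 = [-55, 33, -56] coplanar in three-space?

Yes

The four points are coplanar iff the 3×3 determinant with rows A_1A_2, A_1A_3, A_1A_4 is zero.
Rows: (-23, -9, 13), (-50, -6, 0), (-100, 12, -50).
Expanding along the first row: (-23)(300) − (-9)(2500) + (13)(-1200) = 0.
Zero determinant ⇒ coplanar.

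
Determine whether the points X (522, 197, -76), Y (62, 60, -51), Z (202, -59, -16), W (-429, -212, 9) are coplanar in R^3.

The four points are coplanar iff the 3×3 determinant with rows XY, XZ, XW is zero.
Rows: (-460, -137, 25), (-320, -256, 60), (-951, -409, 85).
Expanding along the first row: (-460)(2780) − (-137)(29860) + (25)(-112576) = -2380.
Nonzero ⇒ not coplanar.

No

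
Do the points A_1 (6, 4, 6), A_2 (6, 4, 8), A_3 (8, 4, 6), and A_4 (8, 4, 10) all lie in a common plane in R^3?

Yes

The four points are coplanar iff the 3×3 determinant with rows A_1A_2, A_1A_3, A_1A_4 is zero.
Rows: (0, 0, 2), (2, 0, 0), (2, 0, 4).
Expanding along the first row: (0)(0) − (0)(8) + (2)(0) = 0.
Zero determinant ⇒ coplanar.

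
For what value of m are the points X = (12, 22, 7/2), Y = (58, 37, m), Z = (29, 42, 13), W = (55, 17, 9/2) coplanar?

13

Coplanarity ⇔ det[XY; XZ; XW] = 0.
Expanding, this is linear in m: (-945)m + (12285) = 0.
So m = 13.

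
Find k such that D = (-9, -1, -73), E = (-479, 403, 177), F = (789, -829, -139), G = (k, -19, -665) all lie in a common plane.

227

Normal to plane DEF: n = (180336, 168480, 66768); plane equation n·P = -6665568.
Requiring n·G = -6665568: (180336)k + (-47601840) = -6665568.
So k = 227.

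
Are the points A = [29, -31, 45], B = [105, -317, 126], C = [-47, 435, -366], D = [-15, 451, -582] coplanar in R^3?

Yes

With A as base: AB = (76, -286, 81), AC = (-76, 466, -411), AD = (-44, 482, -627).
AC × AD = (-94080, -29568, -16128).
AB · (AC × AD) = 0.
The scalar triple product vanishes, so the four points are coplanar.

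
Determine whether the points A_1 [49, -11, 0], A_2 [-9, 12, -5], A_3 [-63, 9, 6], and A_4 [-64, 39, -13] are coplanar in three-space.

The four points are coplanar iff the 3×3 determinant with rows A_1A_2, A_1A_3, A_1A_4 is zero.
Rows: (-58, 23, -5), (-112, 20, 6), (-113, 50, -13).
Expanding along the first row: (-58)(-560) − (23)(2134) + (-5)(-3340) = 98.
Nonzero ⇒ not coplanar.

No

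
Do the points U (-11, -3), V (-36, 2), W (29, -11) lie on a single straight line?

Yes

UV = (-25, 5), UW = (40, -8).
det[UV; UW] = (-25)(-8) − (5)(40) = 0.
The determinant is zero, so the points are collinear.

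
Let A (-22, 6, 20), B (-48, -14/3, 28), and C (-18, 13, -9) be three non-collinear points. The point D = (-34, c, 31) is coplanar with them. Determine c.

-1/3

Coplanarity requires AB · (AC × AD) = 0.
AB = (-26, -32/3, 8), AC = (4, 7, -29); the triple product is linear in c with coefficient -722 and constant term -722/3.
Setting it to zero: c = -1/3.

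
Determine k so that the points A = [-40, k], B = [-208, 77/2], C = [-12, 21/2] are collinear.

Collinearity: (A − B) must be parallel to (C − B) = (196, -28).
Cross-multiplying the components: (k − 77/2)·(196) = (168)·(-28).
Solving gives k = 29/2.

29/2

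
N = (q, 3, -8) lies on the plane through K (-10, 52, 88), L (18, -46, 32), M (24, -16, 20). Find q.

A normal to the plane is n = KL × KM = (2856, 0, 1428).
N lies in the plane iff n · KN = 0.
This gives (2856)q + (-108528) = 0, so q = 38.

38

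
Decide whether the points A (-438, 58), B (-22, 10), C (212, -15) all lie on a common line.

No

AB = (416, -48), AC = (650, -73).
det[AB; AC] = (416)(-73) − (-48)(650) = 832.
The determinant is nonzero, so they are not collinear.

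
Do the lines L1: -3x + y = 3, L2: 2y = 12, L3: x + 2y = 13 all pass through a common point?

Intersecting L1 and L2: solving the 2×2 system gives (x, y) = (1, 6).
Substitute into L3: (1)(1) + (2)(6) = 13.
This equals 13, so (1, 6) lies on all three lines and they are concurrent.

Yes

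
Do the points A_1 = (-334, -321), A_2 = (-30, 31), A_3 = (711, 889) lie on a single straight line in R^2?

A_1A_2 = (304, 352), A_1A_3 = (1045, 1210).
Twice the signed area of △A_1A_2A_3 is (304)(1210) − (352)(1045) = 0.
The triangle is degenerate (zero area), so the points are collinear.

Yes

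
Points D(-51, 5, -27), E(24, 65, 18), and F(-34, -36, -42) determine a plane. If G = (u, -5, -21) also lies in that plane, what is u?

-5

Coplanarity requires DE · (DF × DG) = 0.
DE = (75, 60, 45), DF = (17, -41, -15); the triple product is linear in u with coefficient 945 and constant term 4725.
Setting it to zero: u = -5.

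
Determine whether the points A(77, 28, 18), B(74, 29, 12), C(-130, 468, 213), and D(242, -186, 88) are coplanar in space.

With A as base: AB = (-3, 1, -6), AC = (-207, 440, 195), AD = (165, -214, 70).
AC × AD = (72530, 46665, -28302).
AB · (AC × AD) = -1113.
Since -1113 ≠ 0, the four points are not coplanar.

No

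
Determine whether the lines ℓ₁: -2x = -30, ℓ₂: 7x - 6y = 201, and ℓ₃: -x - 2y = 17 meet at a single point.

Yes

Intersecting ℓ₁ and ℓ₂: solving the 2×2 system gives (x, y) = (15, -16).
Substitute into ℓ₃: (-1)(15) + (-2)(-16) = 17.
This equals 17, so (15, -16) lies on all three lines and they are concurrent.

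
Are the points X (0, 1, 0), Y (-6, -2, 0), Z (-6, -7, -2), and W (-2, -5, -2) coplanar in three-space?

The four points are coplanar iff the 3×3 determinant with rows XY, XZ, XW is zero.
Rows: (-6, -3, 0), (-6, -8, -2), (-2, -6, -2).
Expanding along the first row: (-6)(4) − (-3)(8) + (0)(20) = 0.
Zero determinant ⇒ coplanar.

Yes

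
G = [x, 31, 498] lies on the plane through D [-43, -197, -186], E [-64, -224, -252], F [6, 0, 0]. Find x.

The plane through D, E, F has equation 7980x + 672y − 2814z = 47880.
Substituting G: (7980)x + (-1380540) = 47880, so x = 179.

179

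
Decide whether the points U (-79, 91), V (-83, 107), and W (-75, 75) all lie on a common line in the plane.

UV = (-4, 16), UW = (4, -16).
Twice the signed area of △UVW is (-4)(-16) − (16)(4) = 0.
The triangle is degenerate (zero area), so the points are collinear.

Yes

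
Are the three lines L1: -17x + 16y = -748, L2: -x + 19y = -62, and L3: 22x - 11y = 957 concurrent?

No

Lines aᵢx + bᵢy = cᵢ with pairwise distinct directions are concurrent exactly when det[aᵢ bᵢ cᵢ] = 0.
Here the determinant is 407.
Nonzero, so no common point exists.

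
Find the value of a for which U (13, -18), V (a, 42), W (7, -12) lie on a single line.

The three points are collinear iff det[UV; UW] = 0.
This determinant is linear in a: (6)a + (282) = 0, so a = -47.

-47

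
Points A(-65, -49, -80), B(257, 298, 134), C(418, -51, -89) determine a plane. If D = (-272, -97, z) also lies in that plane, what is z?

-107

The plane through A, B, C has equation −2695x + 106260y − 168245z = 8428035.
Substituting D: (-168245)z + (-9574180) = 8428035, so z = -107.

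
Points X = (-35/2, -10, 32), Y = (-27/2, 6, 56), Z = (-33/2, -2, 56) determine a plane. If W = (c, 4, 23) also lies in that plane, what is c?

-23/2

A normal to the plane is n = XY × XZ = (192, -72, 16).
W lies in the plane iff n · XW = 0.
This gives (192)c + (2208) = 0, so c = -23/2.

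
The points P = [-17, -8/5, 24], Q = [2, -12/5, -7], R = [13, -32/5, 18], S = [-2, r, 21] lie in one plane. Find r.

-4

The points are coplanar iff PQ · (PR × PS) = 0.
Expanding, this is linear in r: (-816)r + (-3264) = 0.
So r = -4.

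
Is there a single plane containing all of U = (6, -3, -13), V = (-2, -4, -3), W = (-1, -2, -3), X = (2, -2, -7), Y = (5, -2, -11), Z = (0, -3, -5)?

The plane through U, V, W has normal n = UV × UW = (-20, 10, -15) and equation n·P = 45.
Checking the remaining points: n·X = 45, n·Y = 45, n·Z = 45.
All equal 45, so all 6 points lie in one plane.

Yes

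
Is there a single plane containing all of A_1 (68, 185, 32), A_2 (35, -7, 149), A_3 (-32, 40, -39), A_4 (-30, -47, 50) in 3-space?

A normal to the plane through A_1, A_2, A_3 is n = A_1A_2 × A_1A_3 = (30597, -14043, -14415).
The plane has equation n·P = -978639. For A_4: n·A_4 = -978639.
Equal, so A_4 lies in the plane and all four are coplanar.

Yes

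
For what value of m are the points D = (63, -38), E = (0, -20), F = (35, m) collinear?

-30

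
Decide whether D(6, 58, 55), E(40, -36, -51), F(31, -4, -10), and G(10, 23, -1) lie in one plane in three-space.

Yes

With D as base: DE = (34, -94, -106), DF = (25, -62, -65), DG = (4, -35, -56).
DF × DG = (1197, 1140, -627).
DE · (DF × DG) = 0.
The scalar triple product vanishes, so the four points are coplanar.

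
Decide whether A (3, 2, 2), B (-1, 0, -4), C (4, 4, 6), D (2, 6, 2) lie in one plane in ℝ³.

The four points are coplanar iff the 3×3 determinant with rows AB, AC, AD is zero.
Rows: (-4, -2, -6), (1, 2, 4), (-1, 4, 0).
Expanding along the first row: (-4)(-16) − (-2)(4) + (-6)(6) = 36.
Nonzero ⇒ not coplanar.

No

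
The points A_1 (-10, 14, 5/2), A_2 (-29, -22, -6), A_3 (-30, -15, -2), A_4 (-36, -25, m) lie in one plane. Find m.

-4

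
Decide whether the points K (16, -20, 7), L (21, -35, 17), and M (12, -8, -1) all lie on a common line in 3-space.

Yes

KL = (5, -15, 10), KM = (-4, 12, -8).
Each component of KM is -4/5 times the corresponding component of KL, so KM = -4/5·KL and the points are collinear.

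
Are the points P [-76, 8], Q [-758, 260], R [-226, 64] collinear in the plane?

No

PQ = (-682, 252), PR = (-150, 56).
Twice the signed area of △PQR is (-682)(56) − (252)(-150) = -392.
The area is nonzero, so the three points are not collinear.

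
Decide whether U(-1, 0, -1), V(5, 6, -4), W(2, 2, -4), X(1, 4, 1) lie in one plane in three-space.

Yes

With U as base: UV = (6, 6, -3), UW = (3, 2, -3), UX = (2, 4, 2).
UW × UX = (16, -12, 8).
UV · (UW × UX) = 0.
The scalar triple product vanishes, so the four points are coplanar.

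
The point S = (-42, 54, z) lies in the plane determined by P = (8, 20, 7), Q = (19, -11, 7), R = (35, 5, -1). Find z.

21

Coplanarity requires PQ · (PR × PS) = 0.
PQ = (11, -31, 0), PR = (27, -15, -8); the triple product is linear in z with coefficient 672 and constant term -14112.
Setting it to zero: z = 21.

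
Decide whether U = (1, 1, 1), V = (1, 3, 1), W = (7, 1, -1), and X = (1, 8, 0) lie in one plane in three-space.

With U as base: UV = (0, 2, 0), UW = (6, 0, -2), UX = (0, 7, -1).
UW × UX = (14, 6, 42).
UV · (UW × UX) = 12.
Since 12 ≠ 0, the four points are not coplanar.

No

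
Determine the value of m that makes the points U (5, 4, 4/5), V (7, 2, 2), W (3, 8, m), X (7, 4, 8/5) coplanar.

Normal to plane UVX: n = (-8/5, 4/5, 4); plane equation n·P = -8/5.
Requiring n·W = -8/5: (4)m + (8/5) = -8/5.
So m = -4/5.

-4/5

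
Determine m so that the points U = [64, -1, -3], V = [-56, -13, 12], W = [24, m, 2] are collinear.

-5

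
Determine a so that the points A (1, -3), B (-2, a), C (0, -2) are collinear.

0

Collinearity: (B − A) must be parallel to (C − A) = (-1, 1).
Cross-multiplying the components: (a − (-3))·(-1) = (-3)·(1).
Solving gives a = 0.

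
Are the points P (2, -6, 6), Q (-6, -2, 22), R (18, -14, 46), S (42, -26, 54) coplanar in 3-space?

With P as base: PQ = (-8, 4, 16), PR = (16, -8, 40), PS = (40, -20, 48).
PR × PS = (416, 832, 0).
PQ · (PR × PS) = 0.
The scalar triple product vanishes, so the four points are coplanar.

Yes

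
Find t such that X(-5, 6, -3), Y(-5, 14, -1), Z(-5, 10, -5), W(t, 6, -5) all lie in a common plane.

-5

Normal to plane XYZ: n = (-24, 0, 0); plane equation n·P = 120.
Requiring n·W = 120: (-24)t + (0) = 120.
So t = -5.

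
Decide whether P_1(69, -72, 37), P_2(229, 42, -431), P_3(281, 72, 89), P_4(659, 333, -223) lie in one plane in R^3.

The four points are coplanar iff the 3×3 determinant with rows P_1P_2, P_1P_3, P_1P_4 is zero.
Rows: (160, 114, -468), (212, 144, 52), (590, 405, -260).
Expanding along the first row: (160)(-58500) − (114)(-85800) + (-468)(900) = 0.
Zero determinant ⇒ coplanar.

Yes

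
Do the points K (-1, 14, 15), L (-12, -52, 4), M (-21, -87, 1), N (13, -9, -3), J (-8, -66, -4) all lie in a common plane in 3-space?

The plane through K, L, M has normal n = KL × KM = (-187, 66, -209) and equation n·P = -2024.
Checking the remaining points: n·N = -2398, n·J = -2024.
Since n·N = -2398 ≠ -2024, N is off the plane and the points are not all coplanar.

No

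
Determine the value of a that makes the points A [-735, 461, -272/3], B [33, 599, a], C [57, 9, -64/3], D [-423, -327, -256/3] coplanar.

-8/3

Normal to plane ACD: n = (52224, 17408, -483072); plane equation n·P = 13438976.
Requiring n·B = 13438976: (-483072)a + (12150784) = 13438976.
So a = -8/3.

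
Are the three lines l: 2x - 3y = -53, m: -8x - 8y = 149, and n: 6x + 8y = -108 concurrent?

Intersecting l and m: solving the 2×2 system gives (x, y) = (-871/40, 63/20).
Substitute into n: (6)(-871/40) + (8)(63/20) = -2109/20.
But n requires -108 ≠ -2109/20, so the three lines have no common point.

No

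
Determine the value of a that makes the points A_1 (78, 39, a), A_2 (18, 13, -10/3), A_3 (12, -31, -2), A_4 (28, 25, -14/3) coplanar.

Coplanarity ⇔ det[A_1A_2; A_1A_3; A_1A_4] = 0.
Expanding, this is linear in a: (-368)a + (-11776/3) = 0.
So a = -32/3.

-32/3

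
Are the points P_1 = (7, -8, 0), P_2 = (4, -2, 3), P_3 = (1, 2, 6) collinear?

P_1P_2 = (-3, 6, 3), P_1P_3 = (-6, 10, 6).
P_1P_2 × P_1P_3 = (6, 0, 6).
The cross product is nonzero, so the points do not lie on one line.

No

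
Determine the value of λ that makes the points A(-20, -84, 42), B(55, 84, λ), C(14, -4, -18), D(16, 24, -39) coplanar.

-84

Normal to plane ACD: n = (0, 594, 792); plane equation n·P = -16632.
Requiring n·B = -16632: (792)λ + (49896) = -16632.
So λ = -84.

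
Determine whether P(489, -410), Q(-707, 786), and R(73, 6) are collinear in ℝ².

PQ = (-1196, 1196), PR = (-416, 416).
Twice the signed area of △PQR is (-1196)(416) − (1196)(-416) = 0.
The triangle is degenerate (zero area), so the points are collinear.

Yes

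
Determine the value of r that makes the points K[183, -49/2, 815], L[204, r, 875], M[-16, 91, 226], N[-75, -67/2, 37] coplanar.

-121/2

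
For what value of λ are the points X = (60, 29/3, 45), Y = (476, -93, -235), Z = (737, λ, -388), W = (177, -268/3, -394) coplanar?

-153

Normal to plane XYW: n = (52052/3, 149864, -29172); plane equation n·P = 3530956/3.
Requiring n·Z = 3530956/3: (149864)λ + (72318532/3) = 3530956/3.
So λ = -153.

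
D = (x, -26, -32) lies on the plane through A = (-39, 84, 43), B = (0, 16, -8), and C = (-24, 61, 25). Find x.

Coplanarity requires AB · (AC × AD) = 0.
AB = (39, -68, -51), AC = (15, -23, -18); the triple product is linear in x with coefficient 51 and constant term -306.
Setting it to zero: x = 6.

6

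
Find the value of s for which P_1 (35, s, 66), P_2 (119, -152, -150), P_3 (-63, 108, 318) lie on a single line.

-32

Collinearity requires P_1P_2 × P_1P_3 = 0; each component is linear in s.
The x-component gives (-468)s + (-14976) = 0, so s = -32.
The remaining components then also vanish.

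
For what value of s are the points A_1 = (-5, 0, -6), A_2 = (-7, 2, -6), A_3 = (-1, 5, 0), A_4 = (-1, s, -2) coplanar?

2

Coplanarity ⇔ det[A_1A_2; A_1A_3; A_1A_4] = 0.
Expanding, this is linear in s: (12)s + (-24) = 0.
So s = 2.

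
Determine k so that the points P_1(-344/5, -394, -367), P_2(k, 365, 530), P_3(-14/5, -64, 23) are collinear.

Direction P_1P_3 = (66, 330, 390). From the y-coordinate of P_2, the parameter along the line is τ = (365 − (-394))/330 = 23/10.
Then k = (-344/5) + 23/10·(66) = 83.

83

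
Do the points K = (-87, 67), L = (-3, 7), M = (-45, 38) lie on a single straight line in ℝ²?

No

KL = (84, -60), KM = (42, -29).
If collinear, KM would be a scalar multiple of KL. But (84)·(-29) ≠ (-60)·(42) (difference 84), so they are not parallel; the points are not collinear.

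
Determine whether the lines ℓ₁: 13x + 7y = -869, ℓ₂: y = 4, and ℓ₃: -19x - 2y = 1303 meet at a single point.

Yes

The three lines meet at one point iff the augmented coefficient matrix [aᵢ bᵢ cᵢ] has rank < 3, i.e. its determinant vanishes.
Here the determinant is 0.
It vanishes, so the lines are concurrent at (-69, 4).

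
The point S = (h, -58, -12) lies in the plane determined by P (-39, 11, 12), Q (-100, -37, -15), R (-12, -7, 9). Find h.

The plane through P, Q, R has equation −342x − 912y + 2394z = 32034.
Substituting S: (-342)h + (24168) = 32034, so h = -23.

-23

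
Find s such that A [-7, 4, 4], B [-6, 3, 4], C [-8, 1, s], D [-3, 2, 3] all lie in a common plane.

Normal to plane ABD: n = (1, 1, 2); plane equation n·P = 5.
Requiring n·C = 5: (2)s + (-7) = 5.
So s = 6.

6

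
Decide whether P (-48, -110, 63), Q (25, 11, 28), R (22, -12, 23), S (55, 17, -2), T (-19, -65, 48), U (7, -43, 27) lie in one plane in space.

The plane through P, Q, R has normal n = PQ × PR = (-1410, 470, -1316) and equation n·X = -66928.
Checking the remaining points: n·S = -66928, n·T = -66928, n·U = -65612.
Since n·U = -65612 ≠ -66928, U is off the plane and the points are not all coplanar.

No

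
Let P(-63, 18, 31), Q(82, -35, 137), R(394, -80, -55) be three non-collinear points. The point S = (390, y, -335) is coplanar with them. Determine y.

-33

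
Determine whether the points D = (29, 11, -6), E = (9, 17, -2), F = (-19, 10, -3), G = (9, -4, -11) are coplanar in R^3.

Yes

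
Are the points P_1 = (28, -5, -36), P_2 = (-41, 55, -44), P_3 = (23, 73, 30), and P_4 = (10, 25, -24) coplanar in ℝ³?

A normal to the plane through P_1, P_2, P_3 is n = P_1P_2 × P_1P_3 = (4584, 4594, -5082).
The plane has equation n·P = 288334. For P_4: n·P_4 = 282658.
282658 ≠ 288334, so P_4 is off the plane.

No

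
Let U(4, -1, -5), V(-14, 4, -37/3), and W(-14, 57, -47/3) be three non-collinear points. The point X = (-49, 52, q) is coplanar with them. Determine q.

-29

A normal to the plane is n = UV × UW = (372, -60, -954).
X lies in the plane iff n · UX = 0.
This gives (-954)q + (-27666) = 0, so q = -29.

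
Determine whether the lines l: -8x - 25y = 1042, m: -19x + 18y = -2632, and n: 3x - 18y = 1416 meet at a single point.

Yes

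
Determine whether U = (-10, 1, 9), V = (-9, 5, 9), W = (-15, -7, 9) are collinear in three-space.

No

UV = (1, 4, 0), UW = (-5, -8, 0).
Comparing components 1 and 2: (1)(-8) − (4)(-5) = 12 ≠ 0, so UV and UW are not parallel and the points are not collinear.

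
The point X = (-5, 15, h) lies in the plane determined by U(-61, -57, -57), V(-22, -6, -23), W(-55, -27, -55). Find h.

The plane through U, V, W has equation −918x + 126y + 864z = -432.
Substituting X: (864)h + (6480) = -432, so h = -8.

-8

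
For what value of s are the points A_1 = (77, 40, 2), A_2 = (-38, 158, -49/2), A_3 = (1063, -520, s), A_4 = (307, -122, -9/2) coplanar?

-134

Coplanarity ⇔ det[A_1A_2; A_1A_3; A_1A_4] = 0.
Expanding, this is linear in s: (8510)s + (1140340) = 0.
So s = -134.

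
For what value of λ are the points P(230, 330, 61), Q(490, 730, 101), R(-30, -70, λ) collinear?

Direction PQ = (260, 400, 40). From the x-coordinate of R, the parameter along the line is τ = (-30 − 230)/260 = -1.
Then λ = 61 + (-1)·(40) = 21.

21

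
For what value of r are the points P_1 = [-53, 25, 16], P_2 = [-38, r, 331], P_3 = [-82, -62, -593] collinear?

70

Direction P_1P_3 = (-29, -87, -609). From the x-coordinate of P_2, the parameter along the line is τ = (-38 − (-53))/(-29) = -15/29.
Then r = 25 + (-15/29)·(-87) = 70.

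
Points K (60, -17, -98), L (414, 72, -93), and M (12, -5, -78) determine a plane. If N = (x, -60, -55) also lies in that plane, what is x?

-336

A normal to the plane is n = KL × KM = (1720, -7320, 8520).
N lies in the plane iff n · KN = 0.
This gives (1720)x + (577920) = 0, so x = -336.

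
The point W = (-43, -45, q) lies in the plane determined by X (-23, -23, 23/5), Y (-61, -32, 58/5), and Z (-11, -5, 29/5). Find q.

22/5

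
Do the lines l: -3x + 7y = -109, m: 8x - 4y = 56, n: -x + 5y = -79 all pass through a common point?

Yes

Intersecting l and m: solving the 2×2 system gives (x, y) = (-1, -16).
Substitute into n: (-1)(-1) + (5)(-16) = -79.
This equals -79, so (-1, -16) lies on all three lines and they are concurrent.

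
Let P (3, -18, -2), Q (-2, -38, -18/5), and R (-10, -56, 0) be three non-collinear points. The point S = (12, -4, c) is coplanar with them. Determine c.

A normal to the plane is n = PQ × PR = (-504/5, 154/5, -70).
S lies in the plane iff n · PS = 0.
This gives (-70)c + (-616) = 0, so c = -44/5.

-44/5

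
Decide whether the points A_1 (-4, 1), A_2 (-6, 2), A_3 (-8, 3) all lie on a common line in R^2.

A_1A_2 = (-2, 1), A_1A_3 = (-4, 2).
det[A_1A_2; A_1A_3] = (-2)(2) − (1)(-4) = 0.
The determinant is zero, so the points are collinear.

Yes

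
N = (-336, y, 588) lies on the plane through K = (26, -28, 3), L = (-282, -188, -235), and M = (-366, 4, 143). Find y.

244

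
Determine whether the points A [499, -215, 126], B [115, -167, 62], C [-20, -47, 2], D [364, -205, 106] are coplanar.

A normal to the plane through A, B, C is n = AB × AC = (4800, -14400, -39600).
The plane has equation n·P = 501600. For D: n·D = 501600.
Equal, so D lies in the plane and all four are coplanar.

Yes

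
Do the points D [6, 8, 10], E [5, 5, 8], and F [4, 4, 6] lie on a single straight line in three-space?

No

DE = (-1, -3, -2), DF = (-2, -4, -4).
Comparing components 2 and 3: (-3)(-4) − (-2)(-4) = 4 ≠ 0, so DE and DF are not parallel and the points are not collinear.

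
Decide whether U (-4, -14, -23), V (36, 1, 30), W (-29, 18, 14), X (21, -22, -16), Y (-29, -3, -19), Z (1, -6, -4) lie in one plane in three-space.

No

The plane through U, V, W has normal n = UV × UW = (-1141, -2805, 1655) and equation n·P = 5769.
Checking the remaining points: n·X = 11269, n·Y = 10059, n·Z = 9069.
Since n·X = 11269 ≠ 5769, X is off the plane and the points are not all coplanar.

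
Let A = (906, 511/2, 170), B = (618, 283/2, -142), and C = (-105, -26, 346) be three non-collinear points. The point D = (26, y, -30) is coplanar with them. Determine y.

-45/2

A normal to the plane is n = AB × AC = (-107892, 366120, -34182).
D lies in the plane iff n · AD = 0.
This gives (366120)y + (8237700) = 0, so y = -45/2.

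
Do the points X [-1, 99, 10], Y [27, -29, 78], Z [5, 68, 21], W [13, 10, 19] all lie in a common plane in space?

Yes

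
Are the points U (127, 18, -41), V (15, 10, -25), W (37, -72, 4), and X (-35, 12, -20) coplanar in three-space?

Yes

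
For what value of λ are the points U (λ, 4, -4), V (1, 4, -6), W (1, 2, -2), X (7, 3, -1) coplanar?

The points are coplanar iff UV · (UW × UX) = 0.
Expanding, this is linear in λ: (6)λ + (-30) = 0.
So λ = 5.

5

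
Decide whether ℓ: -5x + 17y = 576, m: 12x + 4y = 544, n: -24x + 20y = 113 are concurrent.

No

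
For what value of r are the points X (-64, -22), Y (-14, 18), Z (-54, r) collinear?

Collinearity: (Z − X) must be parallel to (Y − X) = (50, 40).
Cross-multiplying the components: (r − (-22))·(50) = (10)·(40).
Solving gives r = -14.

-14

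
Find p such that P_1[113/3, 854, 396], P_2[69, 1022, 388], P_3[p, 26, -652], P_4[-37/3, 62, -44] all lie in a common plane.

The points are coplanar iff P_1P_2 · (P_1P_3 × P_1P_4) = 0.
Expanding, this is linear in p: (80256)p + (-8480384) = 0.
So p = 317/3.

317/3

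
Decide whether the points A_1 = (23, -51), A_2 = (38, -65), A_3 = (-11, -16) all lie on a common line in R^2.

No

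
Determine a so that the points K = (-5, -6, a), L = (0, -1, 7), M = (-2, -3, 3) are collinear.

-3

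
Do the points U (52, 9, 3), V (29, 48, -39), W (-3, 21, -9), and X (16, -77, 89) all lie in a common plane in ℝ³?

With U as base: UV = (-23, 39, -42), UW = (-55, 12, -12), UX = (-36, -86, 86).
UW × UX = (0, 5162, 5162).
UV · (UW × UX) = -15486.
Since -15486 ≠ 0, the four points are not coplanar.

No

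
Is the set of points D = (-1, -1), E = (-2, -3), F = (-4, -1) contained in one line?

No

DE = (-1, -2), DF = (-3, 0).
Twice the signed area of △DEF is (-1)(0) − (-2)(-3) = -6.
The area is nonzero, so the three points are not collinear.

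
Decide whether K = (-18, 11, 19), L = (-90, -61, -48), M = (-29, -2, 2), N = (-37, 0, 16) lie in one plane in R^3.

The four points are coplanar iff the 3×3 determinant with rows KL, KM, KN is zero.
Rows: (-72, -72, -67), (-11, -13, -17), (-19, -11, -3).
Expanding along the first row: (-72)(-148) − (-72)(-290) + (-67)(-126) = -1782.
Nonzero ⇒ not coplanar.

No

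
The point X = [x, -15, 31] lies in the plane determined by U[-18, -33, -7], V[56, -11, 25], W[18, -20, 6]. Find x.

58

A normal to the plane is n = UV × UW = (-130, 190, 170).
X lies in the plane iff n · UX = 0.
This gives (-130)x + (7540) = 0, so x = 58.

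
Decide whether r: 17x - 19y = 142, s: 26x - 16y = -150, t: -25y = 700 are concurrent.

No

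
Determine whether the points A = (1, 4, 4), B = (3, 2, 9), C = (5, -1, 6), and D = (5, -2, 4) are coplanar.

No

A normal to the plane through A, B, C is n = AB × AC = (21, 16, -2).
The plane has equation n·P = 77. For D: n·D = 65.
65 ≠ 77, so D is off the plane.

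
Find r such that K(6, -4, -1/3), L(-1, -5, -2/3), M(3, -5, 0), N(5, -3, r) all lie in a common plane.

Coplanarity ⇔ det[KL; KM; KN] = 0.
Expanding, this is linear in r: (4)r + (16/3) = 0.
So r = -4/3.

-4/3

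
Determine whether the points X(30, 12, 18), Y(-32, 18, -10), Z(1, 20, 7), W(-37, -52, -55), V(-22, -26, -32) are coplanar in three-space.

No

The plane through X, Y, Z has normal n = XY × XZ = (158, 130, -322) and equation n·P = 504.
Checking the remaining points: n·W = 5104, n·V = 3448.
Since n·W = 5104 ≠ 504, W is off the plane and the points are not all coplanar.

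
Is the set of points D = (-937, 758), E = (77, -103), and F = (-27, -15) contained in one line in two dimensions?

No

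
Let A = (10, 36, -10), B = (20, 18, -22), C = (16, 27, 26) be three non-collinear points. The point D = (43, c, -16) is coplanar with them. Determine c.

A normal to the plane is n = AB × AC = (-756, -432, 18).
D lies in the plane iff n · AD = 0.
This gives (-432)c + (-9504) = 0, so c = -22.

-22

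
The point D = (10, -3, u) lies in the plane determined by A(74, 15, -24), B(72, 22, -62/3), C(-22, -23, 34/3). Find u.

2

A normal to the plane is n = AB × AC = (374, -748/3, 748).
D lies in the plane iff n · AD = 0.
This gives (748)u + (-1496) = 0, so u = 2.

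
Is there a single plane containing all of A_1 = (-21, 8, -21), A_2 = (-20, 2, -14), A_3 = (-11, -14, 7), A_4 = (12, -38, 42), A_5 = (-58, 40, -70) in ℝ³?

Yes

The plane through A_1, A_2, A_3 has normal n = A_1A_2 × A_1A_3 = (-14, 42, 38) and equation n·P = -168.
Checking the remaining points: n·A_4 = -168, n·A_5 = -168.
All equal -168, so all 5 points lie in one plane.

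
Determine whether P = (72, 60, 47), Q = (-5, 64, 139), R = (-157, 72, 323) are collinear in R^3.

No

PQ = (-77, 4, 92), PR = (-229, 12, 276).
PQ × PR = (0, 184, -8).
The cross product is nonzero, so the points do not lie on one line.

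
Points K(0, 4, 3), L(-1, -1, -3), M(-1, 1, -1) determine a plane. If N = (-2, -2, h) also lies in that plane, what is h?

The plane through K, L, M has equation 2x + 2y − 2z = 2.
Substituting N: (-2)h + (-8) = 2, so h = -5.

-5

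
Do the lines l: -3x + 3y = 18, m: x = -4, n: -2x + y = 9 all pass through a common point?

No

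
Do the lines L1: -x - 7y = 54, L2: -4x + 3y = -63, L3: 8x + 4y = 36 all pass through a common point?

Yes

The three lines meet at one point iff the augmented coefficient matrix [aᵢ bᵢ cᵢ] has rank < 3, i.e. its determinant vanishes.
Here the determinant is 0.
It vanishes, so the lines are concurrent at (9, -9).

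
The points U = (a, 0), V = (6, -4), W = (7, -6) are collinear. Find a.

The three points are collinear iff det[UV; UW] = 0.
This determinant is linear in a: (2)a + (-8) = 0, so a = 4.

4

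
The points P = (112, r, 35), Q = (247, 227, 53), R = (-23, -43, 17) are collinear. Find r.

Direction QR = (-270, -270, -36). From the x-coordinate of P, the parameter along the line is τ = (112 − 247)/(-270) = 1/2.
Then r = 227 + 1/2·(-270) = 92.

92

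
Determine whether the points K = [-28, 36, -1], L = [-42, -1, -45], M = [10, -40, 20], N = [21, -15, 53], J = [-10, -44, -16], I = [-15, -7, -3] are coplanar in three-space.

The plane through K, L, M has normal n = KL × KM = (-4121, -1378, 2470) and equation n·P = 63310.
Checking the remaining points: n·N = 65039, n·J = 62322, n·I = 64051.
Since n·N = 65039 ≠ 63310, N is off the plane and the points are not all coplanar.

No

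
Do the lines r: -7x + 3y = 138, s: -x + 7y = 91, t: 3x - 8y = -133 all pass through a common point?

No

Intersecting r and s: solving the 2×2 system gives (x, y) = (-693/46, 499/46).
Substitute into t: (3)(-693/46) + (-8)(499/46) = -6071/46.
But t requires -133 ≠ -6071/46, so the three lines have no common point.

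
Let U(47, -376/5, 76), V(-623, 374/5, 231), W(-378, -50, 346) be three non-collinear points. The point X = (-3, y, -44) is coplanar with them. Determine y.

A normal to the plane is n = UV × UW = (36594, 115025, 46866).
X lies in the plane iff n · UX = 0.
This gives (115025)y + (1196260) = 0, so y = -52/5.

-52/5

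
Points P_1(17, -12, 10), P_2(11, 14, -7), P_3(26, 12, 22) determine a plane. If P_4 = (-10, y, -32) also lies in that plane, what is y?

-56

The plane through P_1, P_2, P_3 has equation 720x − 81y − 378z = 9432.
Substituting P_4: (-81)y + (4896) = 9432, so y = -56.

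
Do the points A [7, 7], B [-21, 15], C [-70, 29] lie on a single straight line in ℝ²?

Yes

AB = (-28, 8), AC = (-77, 22).
det[AB; AC] = (-28)(22) − (8)(-77) = 0.
The determinant is zero, so the points are collinear.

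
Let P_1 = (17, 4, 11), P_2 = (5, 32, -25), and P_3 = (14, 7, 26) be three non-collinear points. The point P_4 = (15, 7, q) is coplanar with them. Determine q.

15

Coplanarity requires P_1P_2 · (P_1P_3 × P_1P_4) = 0.
P_1P_2 = (-12, 28, -36), P_1P_3 = (-3, 3, 15); the triple product is linear in q with coefficient 48 and constant term -720.
Setting it to zero: q = 15.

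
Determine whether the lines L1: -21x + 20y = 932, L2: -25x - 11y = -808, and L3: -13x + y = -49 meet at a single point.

Lines aᵢx + bᵢy = cᵢ with pairwise distinct directions are concurrent exactly when det[aᵢ bᵢ cᵢ] = 0.
Here the determinant is 717.
Nonzero, so no common point exists.

No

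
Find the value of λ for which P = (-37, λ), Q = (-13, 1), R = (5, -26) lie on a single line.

37

Collinearity: (P − Q) must be parallel to (R − Q) = (18, -27).
Cross-multiplying the components: (λ − 1)·(18) = (-24)·(-27).
Solving gives λ = 37.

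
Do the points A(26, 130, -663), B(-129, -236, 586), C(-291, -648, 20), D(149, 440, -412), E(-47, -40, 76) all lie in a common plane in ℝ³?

The plane through A, B, C has normal n = AB × AC = (721744, -290068, 4568) and equation n·P = -21972080.
Checking the remaining points: n·D = -21972080, n·E = -21972080.
All equal -21972080, so all 5 points lie in one plane.

Yes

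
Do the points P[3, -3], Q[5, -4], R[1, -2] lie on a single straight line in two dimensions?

Yes

PQ = (2, -1), PR = (-2, 1).
Twice the signed area of △PQR is (2)(1) − (-1)(-2) = 0.
The triangle is degenerate (zero area), so the points are collinear.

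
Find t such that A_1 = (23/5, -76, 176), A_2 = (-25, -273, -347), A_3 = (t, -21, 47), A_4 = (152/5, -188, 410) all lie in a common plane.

-46/5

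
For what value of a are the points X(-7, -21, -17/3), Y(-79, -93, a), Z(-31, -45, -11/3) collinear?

Collinearity requires XY × XZ = 0; each component is linear in a.
The x-component gives (24)a + (-8) = 0, so a = 1/3.
The remaining components then also vanish.

1/3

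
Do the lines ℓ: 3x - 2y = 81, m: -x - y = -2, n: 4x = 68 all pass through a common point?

The three lines meet at one point iff the augmented coefficient matrix [aᵢ bᵢ cᵢ] has rank < 3, i.e. its determinant vanishes.
Here the determinant is 0.
It vanishes, so the lines are concurrent at (17, -15).

Yes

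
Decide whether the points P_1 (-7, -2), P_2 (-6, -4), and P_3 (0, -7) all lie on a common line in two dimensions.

No

P_1P_2 = (1, -2), P_1P_3 = (7, -5).
det[P_1P_2; P_1P_3] = (1)(-5) − (-2)(7) = 9.
The determinant is nonzero, so they are not collinear.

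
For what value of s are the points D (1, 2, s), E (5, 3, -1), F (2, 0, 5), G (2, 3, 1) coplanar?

Coplanarity ⇔ det[DE; DF; DG] = 0.
Expanding, this is linear in s: (9)s + (-27) = 0.
So s = 3.

3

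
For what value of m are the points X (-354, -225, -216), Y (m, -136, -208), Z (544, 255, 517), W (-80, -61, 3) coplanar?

Coplanarity ⇔ det[XY; XZ; XW] = 0.
Expanding, this is linear in m: (-15092)m + (-4844532) = 0.
So m = -321.

-321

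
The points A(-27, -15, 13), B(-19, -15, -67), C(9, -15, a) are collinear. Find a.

-347

Direction AB = (8, 0, -80). From the x-coordinate of C, the parameter along the line is τ = (9 − (-27))/8 = 9/2.
Then a = 13 + 9/2·(-80) = -347.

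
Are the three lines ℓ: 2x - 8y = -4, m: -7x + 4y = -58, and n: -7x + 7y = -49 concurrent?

Yes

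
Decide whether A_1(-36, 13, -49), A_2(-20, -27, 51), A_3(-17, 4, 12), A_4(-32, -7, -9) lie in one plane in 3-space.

With A_1 as base: A_1A_2 = (16, -40, 100), A_1A_3 = (19, -9, 61), A_1A_4 = (4, -20, 40).
A_1A_3 × A_1A_4 = (860, -516, -344).
A_1A_2 · (A_1A_3 × A_1A_4) = 0.
The scalar triple product vanishes, so the four points are coplanar.

Yes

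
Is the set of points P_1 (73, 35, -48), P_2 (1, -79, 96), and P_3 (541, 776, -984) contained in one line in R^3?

Yes

P_1P_2 = (-72, -114, 144), P_1P_3 = (468, 741, -936).
P_1P_2 × P_1P_3 = (0, 0, 0).
The cross product vanishes, so the three points are collinear.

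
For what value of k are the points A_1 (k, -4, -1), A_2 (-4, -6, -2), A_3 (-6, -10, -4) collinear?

-3

Collinearity requires A_1A_2 × A_1A_3 = 0; each component is linear in k.
The y-component gives (-2)k + (-6) = 0, so k = -3.
The remaining components then also vanish.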